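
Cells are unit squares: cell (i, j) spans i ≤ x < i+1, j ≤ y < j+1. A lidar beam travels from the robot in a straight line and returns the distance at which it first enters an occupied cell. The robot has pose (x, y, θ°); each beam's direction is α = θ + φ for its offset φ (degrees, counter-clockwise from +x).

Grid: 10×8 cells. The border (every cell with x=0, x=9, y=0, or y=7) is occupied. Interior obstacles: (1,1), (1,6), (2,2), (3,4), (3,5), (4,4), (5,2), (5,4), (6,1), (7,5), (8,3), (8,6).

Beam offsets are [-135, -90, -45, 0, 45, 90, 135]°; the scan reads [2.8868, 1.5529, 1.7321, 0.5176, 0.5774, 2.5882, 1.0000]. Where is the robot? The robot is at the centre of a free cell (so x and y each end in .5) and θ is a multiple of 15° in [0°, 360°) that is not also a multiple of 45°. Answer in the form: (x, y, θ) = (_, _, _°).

(x, y, θ) = (2.5, 3.5, 255°)

Enumerate (i+0.5, j+0.5, θ) over the 36 free cells and 16 admissible headings. For each, cast all 7 beams and compare to the given ranges.
  (4.5, 3.5, 150°): beam 1 = 4.6587 ≠ 2.8868 ✗
  (8.5, 2.5, 60°): beam 1 = 1.5529 ≠ 2.8868 ✗
  (1.5, 4.5, 150°): beam 1 = 1.5529 ≠ 2.8868 ✗
  …
  (2.5, 3.5, 255°): r_1=2.8868, r_2=1.5529, r_3=1.7321, r_4=0.5176, r_5=0.5774, r_6=2.5882, r_7=1.0000 — all match ✓
Only this pose fits every beam.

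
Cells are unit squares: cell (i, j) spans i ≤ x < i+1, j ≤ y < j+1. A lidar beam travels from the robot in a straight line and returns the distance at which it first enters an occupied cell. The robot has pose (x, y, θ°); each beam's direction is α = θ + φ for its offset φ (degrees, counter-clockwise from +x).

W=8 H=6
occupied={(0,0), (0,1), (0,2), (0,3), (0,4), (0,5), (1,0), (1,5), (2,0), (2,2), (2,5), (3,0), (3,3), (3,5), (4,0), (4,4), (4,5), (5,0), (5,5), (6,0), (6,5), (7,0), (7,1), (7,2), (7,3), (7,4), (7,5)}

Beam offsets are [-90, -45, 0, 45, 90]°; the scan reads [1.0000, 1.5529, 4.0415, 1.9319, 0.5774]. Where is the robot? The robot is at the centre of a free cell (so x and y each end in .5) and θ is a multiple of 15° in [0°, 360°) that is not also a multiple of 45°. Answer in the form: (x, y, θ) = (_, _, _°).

The pose lattice has 21·16 = 336 candidates. Test each by forward raycasting.
  (6.5, 1.5, 105°): beam 1 = 0.5176 ≠ 1.0000 ✗
  (2.5, 1.5, 60°): beam 2 = 4.6587 ≠ 1.5529 ✗
  (6.5, 3.5, 15°): beam 1 = 1.9319 ≠ 1.0000 ✗
  (6.5, 1.5, 330°): beam 1 = 0.5774 ≠ 1.0000 ✗
  …
  (6.5, 4.5, 240°): r_1=1.0000, r_2=1.5529, r_3=4.0415, r_4=1.9319, r_5=0.5774 — all match ✓
No second candidate reproduces the full scan.

(x, y, θ) = (6.5, 4.5, 240°)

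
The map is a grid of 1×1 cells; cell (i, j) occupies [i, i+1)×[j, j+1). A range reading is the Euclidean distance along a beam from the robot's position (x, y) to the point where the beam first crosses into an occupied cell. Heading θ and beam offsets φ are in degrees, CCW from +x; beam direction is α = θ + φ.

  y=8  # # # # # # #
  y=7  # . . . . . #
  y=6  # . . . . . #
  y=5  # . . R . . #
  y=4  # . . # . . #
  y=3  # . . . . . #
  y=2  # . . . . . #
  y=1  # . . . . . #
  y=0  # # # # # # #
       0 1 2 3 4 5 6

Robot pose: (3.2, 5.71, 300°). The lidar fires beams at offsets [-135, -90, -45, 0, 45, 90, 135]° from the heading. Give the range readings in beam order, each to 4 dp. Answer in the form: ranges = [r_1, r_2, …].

ranges = [2.2776, 2.5403, 0.7350, 0.8198, 2.8988, 3.2332, 2.3708]

beam 1: φ=-135°, α=165°
  d=(-0.9659,0.2588)  start (3,5)  tX=0.2071 tY=1.1205  stride 1/|dx|=1.0353 1/|dy|=3.8637
    cross x-line → (2,5), t=0.2071
    cross y-line → (2,6), t=1.1205
    cross x-line → (1,6), t=1.2423
    cross x-line → (0,6), t=2.2776 (wall)
  → r_1 = 2.2776
beam 2: φ=-90°, α=210°
  d=(-0.8660,-0.5000)  start (3,5)  tX=0.2309 tY=1.4200  stride 1/|dx|=1.1547 1/|dy|=2.0000
    cross x-line → (2,5), t=0.2309
    cross x-line → (1,5), t=1.3856
    cross y-line → (1,4), t=1.4200
    cross x-line → (0,4), t=2.5403 (wall)
  → r_2 = 2.5403
beam 3: φ=-45°, α=255°
  d=(-0.2588,-0.9659)  start (3,5)  tX=0.7727 tY=0.7350  stride 1/|dx|=3.8637 1/|dy|=1.0353
    cross y-line → (3,4), t=0.7350 (wall)
  → r_3 = 0.7350
beam 4: φ=0°, α=300°
  d=(0.5000,-0.8660)  start (3,5)  tX=1.6000 tY=0.8198  stride 1/|dx|=2.0000 1/|dy|=1.1547
    cross y-line → (3,4), t=0.8198 (wall)
  → r_4 = 0.8198
beam 5: φ=45°, α=345°
  d=(0.9659,-0.2588)  start (3,5)  tX=0.8282 tY=2.7432  stride 1/|dx|=1.0353 1/|dy|=3.8637
    cross x-line → (4,5), t=0.8282
    cross x-line → (5,5), t=1.8635
    cross y-line → (5,4), t=2.7432
    cross x-line → (6,4), t=2.8988 (wall)
  → r_5 = 2.8988
beam 6: φ=90°, α=30°
  d=(0.8660,0.5000)  start (3,5)  tX=0.9238 tY=0.5800  stride 1/|dx|=1.1547 1/|dy|=2.0000
    cross y-line → (3,6), t=0.5800
    cross x-line → (4,6), t=0.9238
    cross x-line → (5,6), t=2.0785
    cross y-line → (5,7), t=2.5800
    cross x-line → (6,7), t=3.2332 (wall)
  → r_6 = 3.2332
beam 7: φ=135°, α=75°
  d=(0.2588,0.9659)  start (3,5)  tX=3.0910 tY=0.3002  stride 1/|dx|=3.8637 1/|dy|=1.0353
    cross y-line → (3,6), t=0.3002
    cross y-line → (3,7), t=1.3355
    cross y-line → (3,8), t=2.3708 (wall)
  → r_7 = 2.3708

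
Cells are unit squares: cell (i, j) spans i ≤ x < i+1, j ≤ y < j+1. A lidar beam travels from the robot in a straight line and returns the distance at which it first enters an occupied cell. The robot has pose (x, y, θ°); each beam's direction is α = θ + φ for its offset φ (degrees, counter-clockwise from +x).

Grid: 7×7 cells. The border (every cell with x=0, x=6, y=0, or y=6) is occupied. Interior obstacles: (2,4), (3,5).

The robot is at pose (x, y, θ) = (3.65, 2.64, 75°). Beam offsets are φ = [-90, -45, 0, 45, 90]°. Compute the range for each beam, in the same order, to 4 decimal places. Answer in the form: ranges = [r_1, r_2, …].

beam 1: φ=-90°, α=345°
  d=(0.9659,-0.2588)  start (3,2)  tX=0.3623 tY=2.4728  stride 1/|dx|=1.0353 1/|dy|=3.8637
    cross x-line → (4,2), t=0.3623
    cross x-line → (5,2), t=1.3976
    cross x-line → (6,2), t=2.4329 (wall)
  → r_1 = 2.4329
beam 2: φ=-45°, α=30°
  d=(0.8660,0.5000)  start (3,2)  tX=0.4041 tY=0.7200  stride 1/|dx|=1.1547 1/|dy|=2.0000
    cross x-line → (4,2), t=0.4041
    cross y-line → (4,3), t=0.7200
    cross x-line → (5,3), t=1.5588
    cross x-line → (6,3), t=2.7135 (wall)
  → r_2 = 2.7135
beam 3: φ=0°, α=75°
  d=(0.2588,0.9659)  start (3,2)  tX=1.3523 tY=0.3727  stride 1/|dx|=3.8637 1/|dy|=1.0353
    cross y-line → (3,3), t=0.3727
    cross x-line → (4,3), t=1.3523
    cross y-line → (4,4), t=1.4080
    cross y-line → (4,5), t=2.4433
    cross y-line → (4,6), t=3.4785 (wall)
  → r_3 = 3.4785
beam 4: φ=45°, α=120°
  d=(-0.5000,0.8660)  start (3,2)  tX=1.3000 tY=0.4157  stride 1/|dx|=2.0000 1/|dy|=1.1547
    cross y-line → (3,3), t=0.4157
    cross x-line → (2,3), t=1.3000
    cross y-line → (2,4), t=1.5704 (wall)
  → r_4 = 1.5704
beam 5: φ=90°, α=165°
  d=(-0.9659,0.2588)  start (3,2)  tX=0.6729 tY=1.3909  stride 1/|dx|=1.0353 1/|dy|=3.8637
    cross x-line → (2,2), t=0.6729
    cross y-line → (2,3), t=1.3909
    cross x-line → (1,3), t=1.7082
    cross x-line → (0,3), t=2.7435 (wall)
  → r_5 = 2.7435

ranges = [2.4329, 2.7135, 3.4785, 1.5704, 2.7435]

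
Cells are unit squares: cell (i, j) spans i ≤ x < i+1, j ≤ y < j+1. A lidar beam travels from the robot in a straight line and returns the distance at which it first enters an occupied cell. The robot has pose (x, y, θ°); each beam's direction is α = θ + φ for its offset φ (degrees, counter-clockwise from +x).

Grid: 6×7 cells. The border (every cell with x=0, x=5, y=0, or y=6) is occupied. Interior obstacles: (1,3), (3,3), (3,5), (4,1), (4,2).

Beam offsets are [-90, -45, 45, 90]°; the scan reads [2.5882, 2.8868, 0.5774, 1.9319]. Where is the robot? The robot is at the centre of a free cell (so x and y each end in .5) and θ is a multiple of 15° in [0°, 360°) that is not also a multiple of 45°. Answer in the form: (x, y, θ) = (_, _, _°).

The pose lattice has 15·16 = 240 candidates. Test each by forward raycasting.
  (2.5, 5.5, 240°): beam 1 = 1.0000 ≠ 2.5882 ✗
  (1.5, 2.5, 60°): beam 1 = 2.8868 ≠ 2.5882 ✗
  (4.5, 3.5, 300°): beam 1 = 0.5774 ≠ 2.5882 ✗
  (2.5, 2.5, 60°): beam 1 = 1.7321 ≠ 2.5882 ✗
  (3.5, 1.5, 150°): beam 1 = 1.0000 ≠ 2.5882 ✗
  …
  (2.5, 3.5, 345°): r_1=2.5882, r_2=2.8868, r_3=0.5774, r_4=1.9319 — all match ✓
No second candidate reproduces the full scan.

(x, y, θ) = (2.5, 3.5, 345°)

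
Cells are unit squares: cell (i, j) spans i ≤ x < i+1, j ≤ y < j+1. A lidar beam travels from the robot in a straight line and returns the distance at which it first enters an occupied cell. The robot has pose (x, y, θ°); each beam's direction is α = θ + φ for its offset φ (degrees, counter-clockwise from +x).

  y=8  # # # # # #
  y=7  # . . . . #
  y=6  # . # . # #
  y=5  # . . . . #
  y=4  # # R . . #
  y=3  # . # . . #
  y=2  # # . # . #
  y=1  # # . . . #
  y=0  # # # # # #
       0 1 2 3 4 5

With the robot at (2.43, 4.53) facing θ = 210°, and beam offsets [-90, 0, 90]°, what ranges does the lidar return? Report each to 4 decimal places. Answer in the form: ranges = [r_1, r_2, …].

ranges = [2.8600, 0.4965, 0.6120]

beam 1: φ=-90°, α=120°
  direction (-0.5000, 0.8660); cell (2,4); t to first gridline: x 0.8600, y 0.5427 (then +2.0000 / +1.1547)
    (2,5) via y @ 0.5427
    (1,5) via x @ 0.8600
    (1,6) via y @ 1.6974
    (1,7) via y @ 2.8521
    (0,7) via x @ 2.8600  # hit
  → r_1 = 2.8600
beam 2: φ=0°, α=210°
  direction (-0.8660, -0.5000); cell (2,4); t to first gridline: x 0.4965, y 1.0600 (then +1.1547 / +2.0000)
    (1,4) via x @ 0.4965  # hit
  → r_2 = 0.4965
beam 3: φ=90°, α=300°
  direction (0.5000, -0.8660); cell (2,4); t to first gridline: x 1.1400, y 0.6120 (then +2.0000 / +1.1547)
    (2,3) via y @ 0.6120  # hit
  → r_3 = 0.6120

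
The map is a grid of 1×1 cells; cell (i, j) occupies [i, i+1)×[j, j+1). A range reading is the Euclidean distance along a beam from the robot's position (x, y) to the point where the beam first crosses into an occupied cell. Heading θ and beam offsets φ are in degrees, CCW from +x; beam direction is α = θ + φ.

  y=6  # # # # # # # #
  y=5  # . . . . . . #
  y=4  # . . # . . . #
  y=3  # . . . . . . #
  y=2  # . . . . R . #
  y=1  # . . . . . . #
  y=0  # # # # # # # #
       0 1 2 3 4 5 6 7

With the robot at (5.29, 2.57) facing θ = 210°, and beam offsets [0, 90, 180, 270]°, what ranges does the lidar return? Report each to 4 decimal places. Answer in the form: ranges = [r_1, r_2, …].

beam 1: φ=0°, α=210°
  direction (-0.8660, -0.5000); cell (5,2); t to first gridline: x 0.3349, y 1.1400 (then +1.1547 / +2.0000)
    (4,2) via x @ 0.3349
    (4,1) via y @ 1.1400
    (3,1) via x @ 1.4896
    (2,1) via x @ 2.6443
    (2,0) via y @ 3.1400  # hit
  → r_1 = 3.1400
beam 2: φ=90°, α=300°
  direction (0.5000, -0.8660); cell (5,2); t to first gridline: x 1.4200, y 0.6582 (then +2.0000 / +1.1547)
    (5,1) via y @ 0.6582
    (6,1) via x @ 1.4200
    (6,0) via y @ 1.8129  # hit
  → r_2 = 1.8129
beam 3: φ=180°, α=30°
  direction (0.8660, 0.5000); cell (5,2); t to first gridline: x 0.8198, y 0.8600 (then +1.1547 / +2.0000)
    (6,2) via x @ 0.8198
    (6,3) via y @ 0.8600
    (7,3) via x @ 1.9745  # hit
  → r_3 = 1.9745
beam 4: φ=270°, α=120°
  direction (-0.5000, 0.8660); cell (5,2); t to first gridline: x 0.5800, y 0.4965 (then +2.0000 / +1.1547)
    (5,3) via y @ 0.4965
    (4,3) via x @ 0.5800
    (4,4) via y @ 1.6512
    (3,4) via x @ 2.5800  # hit
  → r_4 = 2.5800

ranges = [3.1400, 1.8129, 1.9745, 2.5800]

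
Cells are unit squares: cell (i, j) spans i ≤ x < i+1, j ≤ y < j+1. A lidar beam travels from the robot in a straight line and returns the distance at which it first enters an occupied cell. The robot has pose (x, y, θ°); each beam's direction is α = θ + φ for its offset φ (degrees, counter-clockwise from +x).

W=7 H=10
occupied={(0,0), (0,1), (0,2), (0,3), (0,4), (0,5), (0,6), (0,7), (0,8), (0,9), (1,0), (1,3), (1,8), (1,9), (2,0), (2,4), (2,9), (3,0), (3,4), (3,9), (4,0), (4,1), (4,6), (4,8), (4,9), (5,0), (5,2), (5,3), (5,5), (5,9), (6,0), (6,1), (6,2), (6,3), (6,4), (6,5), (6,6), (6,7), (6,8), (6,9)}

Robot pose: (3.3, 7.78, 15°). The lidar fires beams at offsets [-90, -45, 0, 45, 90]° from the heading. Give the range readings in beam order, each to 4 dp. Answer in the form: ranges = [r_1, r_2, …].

beam 1: φ=-90°, α=285°
  cosα=0.2588 sinα=-0.9659 | (3,7) | tMaxX 2.7046 tMaxY 0.8075 | tΔX 3.8637 tΔY 1.0353
    t=0.8075 [y] (3,6)
    t=1.8428 [y] (3,5)
    t=2.7046 [x] (4,5)
    t=2.8781 [y] (4,4)
    t=3.9133 [y] (4,3)
    t=4.9486 [y] (4,2)
    t=5.9839 [y] (4,1) — stop
  → r_1 = 5.9839
beam 2: φ=-45°, α=330°
  cosα=0.8660 sinα=-0.5000 | (3,7) | tMaxX 0.8083 tMaxY 1.5600 | tΔX 1.1547 tΔY 2.0000
    t=0.8083 [x] (4,7)
    t=1.5600 [y] (4,6) — stop
  → r_2 = 1.5600
beam 3: φ=0°, α=15°
  cosα=0.9659 sinα=0.2588 | (3,7) | tMaxX 0.7247 tMaxY 0.8500 | tΔX 1.0353 tΔY 3.8637
    t=0.7247 [x] (4,7)
    t=0.8500 [y] (4,8) — stop
  → r_3 = 0.8500
beam 4: φ=45°, α=60°
  cosα=0.5000 sinα=0.8660 | (3,7) | tMaxX 1.4000 tMaxY 0.2540 | tΔX 2.0000 tΔY 1.1547
    t=0.2540 [y] (3,8)
    t=1.4000 [x] (4,8) — stop
  → r_4 = 1.4000
beam 5: φ=90°, α=105°
  cosα=-0.2588 sinα=0.9659 | (3,7) | tMaxX 1.1591 tMaxY 0.2278 | tΔX 3.8637 tΔY 1.0353
    t=0.2278 [y] (3,8)
    t=1.1591 [x] (2,8)
    t=1.2630 [y] (2,9) — stop
  → r_5 = 1.2630

ranges = [5.9839, 1.5600, 0.8500, 1.4000, 1.2630]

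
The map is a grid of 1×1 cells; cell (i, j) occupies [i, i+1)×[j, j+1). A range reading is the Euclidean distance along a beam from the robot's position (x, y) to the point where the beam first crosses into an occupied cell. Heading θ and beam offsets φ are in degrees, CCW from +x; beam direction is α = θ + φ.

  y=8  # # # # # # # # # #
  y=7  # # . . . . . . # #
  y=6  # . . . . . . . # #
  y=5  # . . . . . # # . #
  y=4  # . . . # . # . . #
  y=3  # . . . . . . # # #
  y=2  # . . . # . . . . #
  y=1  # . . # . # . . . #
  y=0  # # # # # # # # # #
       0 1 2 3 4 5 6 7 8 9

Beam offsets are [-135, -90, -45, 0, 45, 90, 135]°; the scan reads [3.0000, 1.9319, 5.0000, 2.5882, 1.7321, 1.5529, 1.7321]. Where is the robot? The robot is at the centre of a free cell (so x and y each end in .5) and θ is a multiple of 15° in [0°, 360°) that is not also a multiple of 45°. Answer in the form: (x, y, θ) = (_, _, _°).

(x, y, θ) = (2.5, 5.5, 75°)

The pose lattice has 44·16 = 704 candidates. Test each by forward raycasting.
  (6.5, 3.5, 330°): beam 1 = 1.9319 ≠ 3.0000 ✗
  (1.5, 1.5, 195°): beam 1 = 7.5056 ≠ 3.0000 ✗
  (6.5, 7.5, 300°): beam 1 = 1.9319 ≠ 3.0000 ✗
  (6.5, 3.5, 15°): beam 1 = 1.7321 ≠ 3.0000 ✗
  (6.5, 6.5, 345°): beam 1 = 6.3509 ≠ 3.0000 ✗
  …
  (2.5, 5.5, 75°): r_1=3.0000, r_2=1.9319, r_3=5.0000, r_4=2.5882, r_5=1.7321, r_6=1.5529, r_7=1.7321 — all match ✓
Only this pose fits every beam.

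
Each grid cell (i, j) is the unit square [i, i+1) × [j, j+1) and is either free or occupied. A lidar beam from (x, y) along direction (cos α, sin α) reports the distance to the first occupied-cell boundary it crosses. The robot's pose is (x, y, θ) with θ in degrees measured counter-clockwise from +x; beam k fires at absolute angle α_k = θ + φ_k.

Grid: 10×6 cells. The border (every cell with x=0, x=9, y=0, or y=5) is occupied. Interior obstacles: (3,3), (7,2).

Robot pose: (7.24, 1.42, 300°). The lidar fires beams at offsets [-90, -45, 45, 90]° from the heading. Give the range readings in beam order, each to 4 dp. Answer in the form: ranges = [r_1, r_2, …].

beam 1: φ=-90°, α=210°
  d=(-0.8660,-0.5000)  start (7,1)  tX=0.2771 tY=0.8400  stride 1/|dx|=1.1547 1/|dy|=2.0000
    cross x-line → (6,1), t=0.2771
    cross y-line → (6,0), t=0.8400 (wall)
  → r_1 = 0.8400
beam 2: φ=-45°, α=255°
  d=(-0.2588,-0.9659)  start (7,1)  tX=0.9273 tY=0.4348  stride 1/|dx|=3.8637 1/|dy|=1.0353
    cross y-line → (7,0), t=0.4348 (wall)
  → r_2 = 0.4348
beam 3: φ=45°, α=345°
  d=(0.9659,-0.2588)  start (7,1)  tX=0.7868 tY=1.6228  stride 1/|dx|=1.0353 1/|dy|=3.8637
    cross x-line → (8,1), t=0.7868
    cross y-line → (8,0), t=1.6228 (wall)
  → r_3 = 1.6228
beam 4: φ=90°, α=30°
  d=(0.8660,0.5000)  start (7,1)  tX=0.8776 tY=1.1600  stride 1/|dx|=1.1547 1/|dy|=2.0000
    cross x-line → (8,1), t=0.8776
    cross y-line → (8,2), t=1.1600
    cross x-line → (9,2), t=2.0323 (wall)
  → r_4 = 2.0323

ranges = [0.8400, 0.4348, 1.6228, 2.0323]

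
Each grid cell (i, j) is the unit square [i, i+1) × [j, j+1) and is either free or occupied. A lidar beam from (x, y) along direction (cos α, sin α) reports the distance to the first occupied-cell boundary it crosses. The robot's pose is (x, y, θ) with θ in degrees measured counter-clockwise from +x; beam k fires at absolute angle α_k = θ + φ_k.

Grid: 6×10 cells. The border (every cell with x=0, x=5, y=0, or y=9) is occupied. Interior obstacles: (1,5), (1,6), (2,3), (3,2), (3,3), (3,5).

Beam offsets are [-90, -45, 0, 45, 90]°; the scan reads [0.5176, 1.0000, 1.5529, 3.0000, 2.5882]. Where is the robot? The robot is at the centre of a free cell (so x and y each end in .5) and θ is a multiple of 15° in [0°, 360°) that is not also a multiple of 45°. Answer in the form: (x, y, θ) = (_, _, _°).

(x, y, θ) = (4.5, 7.5, 105°)

The pose lattice has 26·16 = 416 candidates. Test each by forward raycasting.
  (4.5, 3.5, 285°): beam 3 = 1.9319 ≠ 1.5529 ✗
  (3.5, 4.5, 150°): beam 1 = 0.5774 ≠ 0.5176 ✗
  (4.5, 7.5, 330°): beam 1 = 1.7321 ≠ 0.5176 ✗
  (3.5, 7.5, 285°): beam 1 = 1.9319 ≠ 0.5176 ✗
  …
  (4.5, 7.5, 105°): r_1=0.5176, r_2=1.0000, r_3=1.5529, r_4=3.0000, r_5=2.5882 — all match ✓
Only this pose fits every beam.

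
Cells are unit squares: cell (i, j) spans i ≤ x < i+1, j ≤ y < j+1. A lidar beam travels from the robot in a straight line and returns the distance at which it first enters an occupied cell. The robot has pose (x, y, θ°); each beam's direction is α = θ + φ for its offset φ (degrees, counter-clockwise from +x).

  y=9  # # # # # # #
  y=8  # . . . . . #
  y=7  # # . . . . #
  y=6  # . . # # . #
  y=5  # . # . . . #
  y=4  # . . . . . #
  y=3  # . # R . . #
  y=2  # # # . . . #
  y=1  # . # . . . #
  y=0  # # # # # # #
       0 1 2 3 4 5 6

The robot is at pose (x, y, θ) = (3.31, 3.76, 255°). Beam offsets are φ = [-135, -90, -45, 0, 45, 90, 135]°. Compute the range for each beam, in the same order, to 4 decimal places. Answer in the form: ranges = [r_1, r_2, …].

ranges = [1.4318, 0.3209, 0.3580, 1.1977, 3.1870, 2.7849, 3.1061]

beam 1: φ=-135°, α=120°
  direction (-0.5000, 0.8660); cell (3,3); t to first gridline: x 0.6200, y 0.2771 (then +2.0000 / +1.1547)
    (3,4) via y @ 0.2771
    (2,4) via x @ 0.6200
    (2,5) via y @ 1.4318  # hit
  → r_1 = 1.4318
beam 2: φ=-90°, α=165°
  direction (-0.9659, 0.2588); cell (3,3); t to first gridline: x 0.3209, y 0.9273 (then +1.0353 / +3.8637)
    (2,3) via x @ 0.3209  # hit
  → r_2 = 0.3209
beam 3: φ=-45°, α=210°
  direction (-0.8660, -0.5000); cell (3,3); t to first gridline: x 0.3580, y 1.5200 (then +1.1547 / +2.0000)
    (2,3) via x @ 0.3580  # hit
  → r_3 = 0.3580
beam 4: φ=0°, α=255°
  direction (-0.2588, -0.9659); cell (3,3); t to first gridline: x 1.1977, y 0.7868 (then +3.8637 / +1.0353)
    (3,2) via y @ 0.7868
    (2,2) via x @ 1.1977  # hit
  → r_4 = 1.1977
beam 5: φ=45°, α=300°
  direction (0.5000, -0.8660); cell (3,3); t to first gridline: x 1.3800, y 0.8776 (then +2.0000 / +1.1547)
    (3,2) via y @ 0.8776
    (4,2) via x @ 1.3800
    (4,1) via y @ 2.0323
    (4,0) via y @ 3.1870  # hit
  → r_5 = 3.1870
beam 6: φ=90°, α=345°
  direction (0.9659, -0.2588); cell (3,3); t to first gridline: x 0.7143, y 2.9364 (then +1.0353 / +3.8637)
    (4,3) via x @ 0.7143
    (5,3) via x @ 1.7496
    (6,3) via x @ 2.7849  # hit
  → r_6 = 2.7849
beam 7: φ=135°, α=30°
  direction (0.8660, 0.5000); cell (3,3); t to first gridline: x 0.7967, y 0.4800 (then +1.1547 / +2.0000)
    (3,4) via y @ 0.4800
    (4,4) via x @ 0.7967
    (5,4) via x @ 1.9514
    (5,5) via y @ 2.4800
    (6,5) via x @ 3.1061  # hit
  → r_7 = 3.1061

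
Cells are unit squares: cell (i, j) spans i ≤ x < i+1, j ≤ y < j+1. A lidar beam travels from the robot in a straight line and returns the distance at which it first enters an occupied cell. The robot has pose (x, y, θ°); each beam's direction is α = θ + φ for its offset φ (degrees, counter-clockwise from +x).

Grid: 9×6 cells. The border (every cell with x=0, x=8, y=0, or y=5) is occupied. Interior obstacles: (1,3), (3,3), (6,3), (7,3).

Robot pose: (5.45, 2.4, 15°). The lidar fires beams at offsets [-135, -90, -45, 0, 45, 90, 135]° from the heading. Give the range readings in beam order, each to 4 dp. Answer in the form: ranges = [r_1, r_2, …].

beam 1: φ=-135°, α=240°
  cosα=-0.5000 sinα=-0.8660 | (5,2) | tMaxX 0.9000 tMaxY 0.4619 | tΔX 2.0000 tΔY 1.1547
    t=0.4619 [y] (5,1)
    t=0.9000 [x] (4,1)
    t=1.6166 [y] (4,0) — stop
  → r_1 = 1.6166
beam 2: φ=-90°, α=285°
  cosα=0.2588 sinα=-0.9659 | (5,2) | tMaxX 2.1250 tMaxY 0.4141 | tΔX 3.8637 tΔY 1.0353
    t=0.4141 [y] (5,1)
    t=1.4494 [y] (5,0) — stop
  → r_2 = 1.4494
beam 3: φ=-45°, α=330°
  cosα=0.8660 sinα=-0.5000 | (5,2) | tMaxX 0.6351 tMaxY 0.8000 | tΔX 1.1547 tΔY 2.0000
    t=0.6351 [x] (6,2)
    t=0.8000 [y] (6,1)
    t=1.7898 [x] (7,1)
    t=2.8000 [y] (7,0) — stop
  → r_3 = 2.8000
beam 4: φ=0°, α=15°
  cosα=0.9659 sinα=0.2588 | (5,2) | tMaxX 0.5694 tMaxY 2.3182 | tΔX 1.0353 tΔY 3.8637
    t=0.5694 [x] (6,2)
    t=1.6047 [x] (7,2)
    t=2.3182 [y] (7,3) — stop
  → r_4 = 2.3182
beam 5: φ=45°, α=60°
  cosα=0.5000 sinα=0.8660 | (5,2) | tMaxX 1.1000 tMaxY 0.6928 | tΔX 2.0000 tΔY 1.1547
    t=0.6928 [y] (5,3)
    t=1.1000 [x] (6,3) — stop
  → r_5 = 1.1000
beam 6: φ=90°, α=105°
  cosα=-0.2588 sinα=0.9659 | (5,2) | tMaxX 1.7387 tMaxY 0.6212 | tΔX 3.8637 tΔY 1.0353
    t=0.6212 [y] (5,3)
    t=1.6564 [y] (5,4)
    t=1.7387 [x] (4,4)
    t=2.6917 [y] (4,5) — stop
  → r_6 = 2.6917
beam 7: φ=135°, α=150°
  cosα=-0.8660 sinα=0.5000 | (5,2) | tMaxX 0.5196 tMaxY 1.2000 | tΔX 1.1547 tΔY 2.0000
    t=0.5196 [x] (4,2)
    t=1.2000 [y] (4,3)
    t=1.6743 [x] (3,3) — stop
  → r_7 = 1.6743

ranges = [1.6166, 1.4494, 2.8000, 2.3182, 1.1000, 2.6917, 1.6743]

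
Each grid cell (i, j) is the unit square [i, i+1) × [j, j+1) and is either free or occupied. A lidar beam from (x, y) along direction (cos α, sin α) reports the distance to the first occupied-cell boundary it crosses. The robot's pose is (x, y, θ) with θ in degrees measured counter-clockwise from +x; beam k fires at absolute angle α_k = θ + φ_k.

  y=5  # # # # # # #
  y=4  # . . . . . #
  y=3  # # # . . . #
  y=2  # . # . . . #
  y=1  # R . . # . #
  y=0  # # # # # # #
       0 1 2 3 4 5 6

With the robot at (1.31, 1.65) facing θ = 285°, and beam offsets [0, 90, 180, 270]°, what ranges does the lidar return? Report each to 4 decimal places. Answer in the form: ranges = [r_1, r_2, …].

beam 1: φ=0°, α=285°
  cosα=0.2588 sinα=-0.9659 | (1,1) | tMaxX 2.6660 tMaxY 0.6729 | tΔX 3.8637 tΔY 1.0353
    t=0.6729 [y] (1,0) — stop
  → r_1 = 0.6729
beam 2: φ=90°, α=15°
  cosα=0.9659 sinα=0.2588 | (1,1) | tMaxX 0.7143 tMaxY 1.3523 | tΔX 1.0353 tΔY 3.8637
    t=0.7143 [x] (2,1)
    t=1.3523 [y] (2,2) — stop
  → r_2 = 1.3523
beam 3: φ=180°, α=105°
  cosα=-0.2588 sinα=0.9659 | (1,1) | tMaxX 1.1977 tMaxY 0.3623 | tΔX 3.8637 tΔY 1.0353
    t=0.3623 [y] (1,2)
    t=1.1977 [x] (0,2) — stop
  → r_3 = 1.1977
beam 4: φ=270°, α=195°
  cosα=-0.9659 sinα=-0.2588 | (1,1) | tMaxX 0.3209 tMaxY 2.5114 | tΔX 1.0353 tΔY 3.8637
    t=0.3209 [x] (0,1) — stop
  → r_4 = 0.3209

ranges = [0.6729, 1.3523, 1.1977, 0.3209]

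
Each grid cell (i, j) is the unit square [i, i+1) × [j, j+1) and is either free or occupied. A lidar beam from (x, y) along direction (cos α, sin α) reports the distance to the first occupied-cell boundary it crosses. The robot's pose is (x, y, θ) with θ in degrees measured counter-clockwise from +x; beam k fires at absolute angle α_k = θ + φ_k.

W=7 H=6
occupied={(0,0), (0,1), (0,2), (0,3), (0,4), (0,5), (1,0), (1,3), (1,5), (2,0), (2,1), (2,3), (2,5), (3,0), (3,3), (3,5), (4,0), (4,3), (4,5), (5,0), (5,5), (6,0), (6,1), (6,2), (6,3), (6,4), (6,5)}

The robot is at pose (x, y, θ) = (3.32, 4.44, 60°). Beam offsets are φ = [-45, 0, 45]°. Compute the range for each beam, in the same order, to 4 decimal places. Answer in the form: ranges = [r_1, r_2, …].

beam 1: φ=-45°, α=15°
  dir = (cos 15°, sin 15°) = (0.9659, 0.2588); from cell (3,4)
  next x-line at t=0.7040, next y-line at t=2.1637; Δt_x=1.0353, Δt_y=3.8637
    x: enter (4,4) at t=0.7040
    x: enter (5,4) at t=1.7393
    y: enter (5,5) at t=2.1637 ← occupied
  → r_1 = 2.1637
beam 2: φ=0°, α=60°
  dir = (cos 60°, sin 60°) = (0.5000, 0.8660); from cell (3,4)
  next x-line at t=1.3600, next y-line at t=0.6466; Δt_x=2.0000, Δt_y=1.1547
    y: enter (3,5) at t=0.6466 ← occupied
  → r_2 = 0.6466
beam 3: φ=45°, α=105°
  dir = (cos 105°, sin 105°) = (-0.2588, 0.9659); from cell (3,4)
  next x-line at t=1.2364, next y-line at t=0.5798; Δt_x=3.8637, Δt_y=1.0353
    y: enter (3,5) at t=0.5798 ← occupied
  → r_3 = 0.5798

ranges = [2.1637, 0.6466, 0.5798]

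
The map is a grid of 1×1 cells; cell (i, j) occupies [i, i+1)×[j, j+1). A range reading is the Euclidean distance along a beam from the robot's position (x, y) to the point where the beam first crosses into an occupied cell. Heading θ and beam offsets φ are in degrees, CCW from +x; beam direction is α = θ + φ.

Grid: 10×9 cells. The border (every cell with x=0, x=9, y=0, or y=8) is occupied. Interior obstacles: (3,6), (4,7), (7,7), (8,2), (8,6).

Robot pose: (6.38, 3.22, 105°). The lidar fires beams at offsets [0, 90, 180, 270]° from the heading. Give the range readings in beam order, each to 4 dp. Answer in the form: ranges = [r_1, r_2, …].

beam 1: φ=0°, α=105°
  dir = (cos 105°, sin 105°) = (-0.2588, 0.9659); from cell (6,3)
  next x-line at t=1.4682, next y-line at t=0.8075; Δt_x=3.8637, Δt_y=1.0353
    y: enter (6,4) at t=0.8075
    x: enter (5,4) at t=1.4682
    y: enter (5,5) at t=1.8428
    y: enter (5,6) at t=2.8781
    y: enter (5,7) at t=3.9133
    y: enter (5,8) at t=4.9486 ← occupied
  → r_1 = 4.9486
beam 2: φ=90°, α=195°
  dir = (cos 195°, sin 195°) = (-0.9659, -0.2588); from cell (6,3)
  next x-line at t=0.3934, next y-line at t=0.8500; Δt_x=1.0353, Δt_y=3.8637
    x: enter (5,3) at t=0.3934
    y: enter (5,2) at t=0.8500
    x: enter (4,2) at t=1.4287
    x: enter (3,2) at t=2.4640
    x: enter (2,2) at t=3.4992
    x: enter (1,2) at t=4.5345
    y: enter (1,1) at t=4.7137
    x: enter (0,1) at t=5.5698 ← occupied
  → r_2 = 5.5698
beam 3: φ=180°, α=285°
  dir = (cos 285°, sin 285°) = (0.2588, -0.9659); from cell (6,3)
  next x-line at t=2.3955, next y-line at t=0.2278; Δt_x=3.8637, Δt_y=1.0353
    y: enter (6,2) at t=0.2278
    y: enter (6,1) at t=1.2630
    y: enter (6,0) at t=2.2983 ← occupied
  → r_3 = 2.2983
beam 4: φ=270°, α=15°
  dir = (cos 15°, sin 15°) = (0.9659, 0.2588); from cell (6,3)
  next x-line at t=0.6419, next y-line at t=3.0137; Δt_x=1.0353, Δt_y=3.8637
    x: enter (7,3) at t=0.6419
    x: enter (8,3) at t=1.6771
    x: enter (9,3) at t=2.7124 ← occupied
  → r_4 = 2.7124

ranges = [4.9486, 5.5698, 2.2983, 2.7124]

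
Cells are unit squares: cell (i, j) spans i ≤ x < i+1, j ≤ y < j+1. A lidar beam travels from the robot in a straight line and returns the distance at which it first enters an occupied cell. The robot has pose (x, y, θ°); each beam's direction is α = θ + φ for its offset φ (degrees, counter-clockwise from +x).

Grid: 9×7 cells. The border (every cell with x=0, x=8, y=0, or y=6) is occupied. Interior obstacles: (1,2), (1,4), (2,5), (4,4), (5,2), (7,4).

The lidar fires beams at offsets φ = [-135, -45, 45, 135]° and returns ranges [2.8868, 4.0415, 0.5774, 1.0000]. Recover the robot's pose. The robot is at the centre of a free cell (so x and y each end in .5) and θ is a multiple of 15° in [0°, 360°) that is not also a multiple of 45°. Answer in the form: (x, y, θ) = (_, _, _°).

(x, y, θ) = (3.5, 4.5, 345°)

Enumerate (i+0.5, j+0.5, θ) over the 29 free cells and 16 admissible headings. For each, cast all 4 beams and compare to the given ranges.
  (6.5, 5.5, 255°): beam 1 = 0.5774 ≠ 2.8868 ✗
  (2.5, 1.5, 195°): beam 1 = 3.0000 ≠ 2.8868 ✗
  (1.5, 1.5, 210°): beam 1 = 0.5176 ≠ 2.8868 ✗
  (3.5, 5.5, 240°): beam 1 = 0.5176 ≠ 2.8868 ✗
  …
  (3.5, 4.5, 345°): r_1=2.8868, r_2=4.0415, r_3=0.5774, r_4=1.0000 — all match ✓
Only this pose fits every beam.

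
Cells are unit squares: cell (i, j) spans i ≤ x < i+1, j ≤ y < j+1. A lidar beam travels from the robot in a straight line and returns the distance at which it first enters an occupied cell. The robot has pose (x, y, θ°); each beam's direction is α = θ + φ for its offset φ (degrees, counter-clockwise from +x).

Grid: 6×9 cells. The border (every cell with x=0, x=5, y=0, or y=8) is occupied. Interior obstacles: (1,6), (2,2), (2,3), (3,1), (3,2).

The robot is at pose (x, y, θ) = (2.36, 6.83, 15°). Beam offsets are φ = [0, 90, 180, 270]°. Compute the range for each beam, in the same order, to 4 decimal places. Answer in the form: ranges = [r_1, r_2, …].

beam 1: φ=0°, α=15°
  d=(0.9659,0.2588)  start (2,6)  tX=0.6626 tY=0.6568  stride 1/|dx|=1.0353 1/|dy|=3.8637
    cross y-line → (2,7), t=0.6568
    cross x-line → (3,7), t=0.6626
    cross x-line → (4,7), t=1.6979
    cross x-line → (5,7), t=2.7331 (wall)
  → r_1 = 2.7331
beam 2: φ=90°, α=105°
  d=(-0.2588,0.9659)  start (2,6)  tX=1.3909 tY=0.1760  stride 1/|dx|=3.8637 1/|dy|=1.0353
    cross y-line → (2,7), t=0.1760
    cross y-line → (2,8), t=1.2113 (wall)
  → r_2 = 1.2113
beam 3: φ=180°, α=195°
  d=(-0.9659,-0.2588)  start (2,6)  tX=0.3727 tY=3.2069  stride 1/|dx|=1.0353 1/|dy|=3.8637
    cross x-line → (1,6), t=0.3727 (wall)
  → r_3 = 0.3727
beam 4: φ=270°, α=285°
  d=(0.2588,-0.9659)  start (2,6)  tX=2.4728 tY=0.8593  stride 1/|dx|=3.8637 1/|dy|=1.0353
    cross y-line → (2,5), t=0.8593
    cross y-line → (2,4), t=1.8946
    cross x-line → (3,4), t=2.4728
    cross y-line → (3,3), t=2.9298
    cross y-line → (3,2), t=3.9651 (wall)
  → r_4 = 3.9651

ranges = [2.7331, 1.2113, 0.3727, 3.9651]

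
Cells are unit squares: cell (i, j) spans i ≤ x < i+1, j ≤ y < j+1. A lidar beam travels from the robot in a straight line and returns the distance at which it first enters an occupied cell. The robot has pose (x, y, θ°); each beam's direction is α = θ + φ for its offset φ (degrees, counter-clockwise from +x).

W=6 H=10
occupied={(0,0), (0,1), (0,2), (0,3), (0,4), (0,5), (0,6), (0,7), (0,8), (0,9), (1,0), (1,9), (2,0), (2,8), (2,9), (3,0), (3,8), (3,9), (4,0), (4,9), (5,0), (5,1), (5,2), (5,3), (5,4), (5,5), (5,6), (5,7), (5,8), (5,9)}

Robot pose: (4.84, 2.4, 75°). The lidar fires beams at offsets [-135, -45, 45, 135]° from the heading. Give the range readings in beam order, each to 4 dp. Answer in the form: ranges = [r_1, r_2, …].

ranges = [0.3200, 0.1848, 7.6210, 2.8000]

beam 1: φ=-135°, α=300°
  cosα=0.5000 sinα=-0.8660 | (4,2) | tMaxX 0.3200 tMaxY 0.4619 | tΔX 2.0000 tΔY 1.1547
    t=0.3200 [x] (5,2) — stop
  → r_1 = 0.3200
beam 2: φ=-45°, α=30°
  cosα=0.8660 sinα=0.5000 | (4,2) | tMaxX 0.1848 tMaxY 1.2000 | tΔX 1.1547 tΔY 2.0000
    t=0.1848 [x] (5,2) — stop
  → r_2 = 0.1848
beam 3: φ=45°, α=120°
  cosα=-0.5000 sinα=0.8660 | (4,2) | tMaxX 1.6800 tMaxY 0.6928 | tΔX 2.0000 tΔY 1.1547
    t=0.6928 [y] (4,3)
    t=1.6800 [x] (3,3)
    t=1.8475 [y] (3,4)
    t=3.0022 [y] (3,5)
    t=3.6800 [x] (2,5)
    t=4.1569 [y] (2,6)
    t=5.3116 [y] (2,7)
    t=5.6800 [x] (1,7)
    t=6.4663 [y] (1,8)
    t=7.6210 [y] (1,9) — stop
  → r_3 = 7.6210
beam 4: φ=135°, α=210°
  cosα=-0.8660 sinα=-0.5000 | (4,2) | tMaxX 0.9699 tMaxY 0.8000 | tΔX 1.1547 tΔY 2.0000
    t=0.8000 [y] (4,1)
    t=0.9699 [x] (3,1)
    t=2.1246 [x] (2,1)
    t=2.8000 [y] (2,0) — stop
  → r_4 = 2.8000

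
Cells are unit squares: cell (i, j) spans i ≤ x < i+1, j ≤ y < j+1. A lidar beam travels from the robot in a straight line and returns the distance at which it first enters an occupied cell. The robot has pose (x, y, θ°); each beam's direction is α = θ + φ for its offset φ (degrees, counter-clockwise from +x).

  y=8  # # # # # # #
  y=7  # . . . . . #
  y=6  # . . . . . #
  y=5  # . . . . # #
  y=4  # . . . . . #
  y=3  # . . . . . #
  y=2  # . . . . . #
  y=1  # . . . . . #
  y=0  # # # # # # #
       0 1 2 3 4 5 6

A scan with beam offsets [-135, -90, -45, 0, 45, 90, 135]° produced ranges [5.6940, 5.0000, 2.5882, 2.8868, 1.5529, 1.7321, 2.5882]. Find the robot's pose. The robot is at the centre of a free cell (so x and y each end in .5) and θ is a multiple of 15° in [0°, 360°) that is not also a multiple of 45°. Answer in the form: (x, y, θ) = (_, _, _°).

The pose lattice has 34·16 = 544 candidates. Test each by forward raycasting.
  (1.5, 2.5, 240°): beam 1 = 1.9319 ≠ 5.6940 ✗
  (2.5, 1.5, 255°): beam 1 = 3.0000 ≠ 5.6940 ✗
  (3.5, 2.5, 255°): beam 1 = 5.0000 ≠ 5.6940 ✗
  (3.5, 7.5, 75°): beam 1 = 5.0000 ≠ 5.6940 ✗
  …
  (3.5, 2.5, 210°): r_1=5.6940, r_2=5.0000, r_3=2.5882, r_4=2.8868, r_5=1.5529, r_6=1.7321, r_7=2.5882 — all match ✓
Unique over the lattice → pose = (3.5, 2.5, 210°).

(x, y, θ) = (3.5, 2.5, 210°)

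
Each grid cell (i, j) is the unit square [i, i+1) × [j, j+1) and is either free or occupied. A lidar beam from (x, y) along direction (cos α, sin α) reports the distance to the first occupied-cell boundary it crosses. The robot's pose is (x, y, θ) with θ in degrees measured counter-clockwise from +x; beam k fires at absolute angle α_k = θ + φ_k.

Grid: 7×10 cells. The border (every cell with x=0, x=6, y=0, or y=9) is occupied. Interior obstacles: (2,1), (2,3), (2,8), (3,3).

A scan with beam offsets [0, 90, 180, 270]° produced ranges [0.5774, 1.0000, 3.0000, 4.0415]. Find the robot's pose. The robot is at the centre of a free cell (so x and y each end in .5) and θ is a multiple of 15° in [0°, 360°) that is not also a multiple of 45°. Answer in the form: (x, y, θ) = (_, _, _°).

(x, y, θ) = (4.5, 1.5, 240°)

Candidates: 36 free-cell centres × 16 headings = 576 poses. Raycast each; keep the one whose scan matches to 4 dp.
  (1.5, 6.5, 210°): beam 2 = 2.8868 ≠ 1.0000 ✗
  (5.5, 1.5, 120°): beam 1 = 8.6603 ≠ 0.5774 ✗
  (2.5, 5.5, 30°): beam 1 = 4.0415 ≠ 0.5774 ✗
  (5.5, 2.5, 300°): beam 1 = 1.0000 ≠ 0.5774 ✗
  (3.5, 7.5, 195°): beam 1 = 2.5882 ≠ 0.5774 ✗
  …
  (4.5, 1.5, 240°): r_1=0.5774, r_2=1.0000, r_3=3.0000, r_4=4.0415 — all match ✓
No second candidate reproduces the full scan.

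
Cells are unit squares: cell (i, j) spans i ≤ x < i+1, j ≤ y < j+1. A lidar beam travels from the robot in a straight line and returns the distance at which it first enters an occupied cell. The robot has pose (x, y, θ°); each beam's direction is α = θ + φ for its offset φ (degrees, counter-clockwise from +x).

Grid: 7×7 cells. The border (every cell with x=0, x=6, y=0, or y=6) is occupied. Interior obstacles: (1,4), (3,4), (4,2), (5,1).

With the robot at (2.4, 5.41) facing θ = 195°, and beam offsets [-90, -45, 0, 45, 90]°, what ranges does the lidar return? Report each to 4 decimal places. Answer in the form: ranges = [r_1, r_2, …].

beam 1: φ=-90°, α=105°
  direction (-0.2588, 0.9659); cell (2,5); t to first gridline: x 1.5455, y 0.6108 (then +3.8637 / +1.0353)
    (2,6) via y @ 0.6108  # hit
  → r_1 = 0.6108
beam 2: φ=-45°, α=150°
  direction (-0.8660, 0.5000); cell (2,5); t to first gridline: x 0.4619, y 1.1800 (then +1.1547 / +2.0000)
    (1,5) via x @ 0.4619
    (1,6) via y @ 1.1800  # hit
  → r_2 = 1.1800
beam 3: φ=0°, α=195°
  direction (-0.9659, -0.2588); cell (2,5); t to first gridline: x 0.4141, y 1.5841 (then +1.0353 / +3.8637)
    (1,5) via x @ 0.4141
    (0,5) via x @ 1.4494  # hit
  → r_3 = 1.4494
beam 4: φ=45°, α=240°
  direction (-0.5000, -0.8660); cell (2,5); t to first gridline: x 0.8000, y 0.4734 (then +2.0000 / +1.1547)
    (2,4) via y @ 0.4734
    (1,4) via x @ 0.8000  # hit
  → r_4 = 0.8000
beam 5: φ=90°, α=285°
  direction (0.2588, -0.9659); cell (2,5); t to first gridline: x 2.3182, y 0.4245 (then +3.8637 / +1.0353)
    (2,4) via y @ 0.4245
    (2,3) via y @ 1.4597
    (3,3) via x @ 2.3182
    (3,2) via y @ 2.4950
    (3,1) via y @ 3.5303
    (3,0) via y @ 4.5656  # hit
  → r_5 = 4.5656

ranges = [0.6108, 1.1800, 1.4494, 0.8000, 4.5656]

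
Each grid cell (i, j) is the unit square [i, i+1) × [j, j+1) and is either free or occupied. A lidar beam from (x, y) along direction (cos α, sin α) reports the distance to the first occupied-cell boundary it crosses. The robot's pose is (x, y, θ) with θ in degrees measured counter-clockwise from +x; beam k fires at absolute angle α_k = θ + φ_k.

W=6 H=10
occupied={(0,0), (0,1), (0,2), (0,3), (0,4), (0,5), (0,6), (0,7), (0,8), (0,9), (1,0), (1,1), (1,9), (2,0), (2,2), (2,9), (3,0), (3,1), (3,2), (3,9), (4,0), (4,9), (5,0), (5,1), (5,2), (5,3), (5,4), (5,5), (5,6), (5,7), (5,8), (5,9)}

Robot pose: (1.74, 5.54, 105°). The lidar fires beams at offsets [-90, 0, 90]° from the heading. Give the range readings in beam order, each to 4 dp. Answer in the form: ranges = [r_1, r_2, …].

beam 1: φ=-90°, α=15°
  dir = (cos 15°, sin 15°) = (0.9659, 0.2588); from cell (1,5)
  next x-line at t=0.2692, next y-line at t=1.7773; Δt_x=1.0353, Δt_y=3.8637
    x: enter (2,5) at t=0.2692
    x: enter (3,5) at t=1.3044
    y: enter (3,6) at t=1.7773
    x: enter (4,6) at t=2.3397
    x: enter (5,6) at t=3.3750 ← occupied
  → r_1 = 3.3750
beam 2: φ=0°, α=105°
  dir = (cos 105°, sin 105°) = (-0.2588, 0.9659); from cell (1,5)
  next x-line at t=2.8591, next y-line at t=0.4762; Δt_x=3.8637, Δt_y=1.0353
    y: enter (1,6) at t=0.4762
    y: enter (1,7) at t=1.5115
    y: enter (1,8) at t=2.5468
    x: enter (0,8) at t=2.8591 ← occupied
  → r_2 = 2.8591
beam 3: φ=90°, α=195°
  dir = (cos 195°, sin 195°) = (-0.9659, -0.2588); from cell (1,5)
  next x-line at t=0.7661, next y-line at t=2.0864; Δt_x=1.0353, Δt_y=3.8637
    x: enter (0,5) at t=0.7661 ← occupied
  → r_3 = 0.7661

ranges = [3.3750, 2.8591, 0.7661]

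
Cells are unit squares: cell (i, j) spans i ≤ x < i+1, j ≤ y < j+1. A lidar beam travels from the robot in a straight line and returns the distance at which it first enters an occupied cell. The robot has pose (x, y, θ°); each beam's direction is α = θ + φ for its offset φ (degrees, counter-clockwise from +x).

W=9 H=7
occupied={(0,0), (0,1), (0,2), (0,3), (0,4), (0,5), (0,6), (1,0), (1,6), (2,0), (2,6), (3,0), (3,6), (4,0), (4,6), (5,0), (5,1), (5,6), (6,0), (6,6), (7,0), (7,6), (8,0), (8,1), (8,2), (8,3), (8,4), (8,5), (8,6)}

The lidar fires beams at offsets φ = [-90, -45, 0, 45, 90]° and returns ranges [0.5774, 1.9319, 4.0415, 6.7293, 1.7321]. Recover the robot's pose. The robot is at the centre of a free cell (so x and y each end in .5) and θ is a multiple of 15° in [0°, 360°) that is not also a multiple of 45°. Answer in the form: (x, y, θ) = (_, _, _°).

The pose lattice has 34·16 = 544 candidates. Test each by forward raycasting.
  (1.5, 4.5, 150°): beam 1 = 1.7321 ≠ 0.5774 ✗
  (6.5, 5.5, 330°): beam 1 = 5.1962 ≠ 0.5774 ✗
  (2.5, 1.5, 75°): beam 1 = 1.9319 ≠ 0.5774 ✗
  (2.5, 2.5, 150°): beam 1 = 4.0415 ≠ 0.5774 ✗
  …
  (7.5, 2.5, 120°): r_1=0.5774, r_2=1.9319, r_3=4.0415, r_4=6.7293, r_5=1.7321 — all match ✓
No second candidate reproduces the full scan.

(x, y, θ) = (7.5, 2.5, 120°)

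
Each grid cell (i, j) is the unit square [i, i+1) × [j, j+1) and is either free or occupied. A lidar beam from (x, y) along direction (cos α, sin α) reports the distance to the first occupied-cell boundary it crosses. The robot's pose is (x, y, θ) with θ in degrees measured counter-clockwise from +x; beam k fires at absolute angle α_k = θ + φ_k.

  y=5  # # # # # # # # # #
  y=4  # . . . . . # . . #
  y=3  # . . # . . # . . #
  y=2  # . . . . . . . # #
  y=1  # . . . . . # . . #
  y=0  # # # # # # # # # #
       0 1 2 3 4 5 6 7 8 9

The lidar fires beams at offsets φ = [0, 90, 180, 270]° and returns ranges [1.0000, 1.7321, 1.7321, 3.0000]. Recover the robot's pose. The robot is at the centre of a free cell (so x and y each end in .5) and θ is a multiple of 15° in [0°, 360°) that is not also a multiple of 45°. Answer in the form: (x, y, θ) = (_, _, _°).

Candidates: 27 free-cell centres × 16 headings = 432 poses. Raycast each; keep the one whose scan matches to 4 dp.
  (4.5, 4.5, 30°): beam 2 = 0.5774 ≠ 1.7321 ✗
  (7.5, 4.5, 60°): beam 1 = 0.5774 ≠ 1.0000 ✗
  (5.5, 1.5, 330°): beam 1 = 0.5774 ≠ 1.0000 ✗
  …
  (2.5, 2.5, 60°): r_1=1.0000, r_2=1.7321, r_3=1.7321, r_4=3.0000 — all match ✓
Only this pose fits every beam.

(x, y, θ) = (2.5, 2.5, 60°)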